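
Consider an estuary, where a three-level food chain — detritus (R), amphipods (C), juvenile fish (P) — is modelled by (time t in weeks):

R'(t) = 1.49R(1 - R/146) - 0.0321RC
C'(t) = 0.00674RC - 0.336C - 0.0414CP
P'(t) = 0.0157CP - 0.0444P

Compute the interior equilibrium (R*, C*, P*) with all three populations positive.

From dP/dt = 0: 0.0157C* = 0.0444, so C* = 2.83.
From dR/dt = 0: 1.49(1 - R*/146) = 0.0321·2.83, giving R* = 146·(1 - 0.0609) = 137.
From dC/dt = 0: 0.00674·137 - 0.336 = 0.0414P*, so P* = 0.588/0.0414 = 14.2.

R* ≈ 137, C* ≈ 2.83, P* ≈ 14.2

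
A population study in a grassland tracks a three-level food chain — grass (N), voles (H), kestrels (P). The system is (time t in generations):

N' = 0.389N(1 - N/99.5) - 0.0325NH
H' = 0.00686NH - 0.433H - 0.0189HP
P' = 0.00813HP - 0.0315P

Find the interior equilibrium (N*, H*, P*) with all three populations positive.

N* ≈ 67.3, H* ≈ 3.87, P* ≈ 1.51

From dP/dt = 0: 0.00813H* = 0.0315, so H* = 3.87.
From dN/dt = 0: 0.389(1 - N*/99.5) = 0.0325·3.87, giving N* = 99.5·(1 - 0.324) = 67.3.
From dH/dt = 0: 0.00686·67.3 - 0.433 = 0.0189P*, so P* = 0.0286/0.0189 = 1.51.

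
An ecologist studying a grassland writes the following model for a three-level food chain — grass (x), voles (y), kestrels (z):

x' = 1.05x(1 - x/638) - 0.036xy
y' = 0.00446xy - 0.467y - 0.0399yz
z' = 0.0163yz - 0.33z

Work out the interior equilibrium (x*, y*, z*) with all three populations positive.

From dz/dt = 0: 0.0163y* = 0.33, so y* = 20.2.
From dx/dt = 0: 1.05(1 - x*/638) = 0.036·20.2, giving x* = 638·(1 - 0.694) = 195.
From dy/dt = 0: 0.00446·195 - 0.467 = 0.0399z*, so z* = 0.403/0.0399 = 10.1.

x* ≈ 195, y* ≈ 20.2, z* ≈ 10.1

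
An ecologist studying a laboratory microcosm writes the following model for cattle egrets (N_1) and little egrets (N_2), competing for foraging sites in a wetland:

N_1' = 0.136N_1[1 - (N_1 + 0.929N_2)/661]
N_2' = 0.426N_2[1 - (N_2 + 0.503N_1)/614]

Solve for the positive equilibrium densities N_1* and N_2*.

Setting both brackets to zero gives the nullclines N_1 + 0.929N_2 = 661 and 0.503N_1 + N_2 = 614.
Substituting N_2 = 614 - 0.503N_1 into the first: N_1(1 - 0.929·0.503) = 661 - 0.929·614.
So N_1* = 90.6/0.533 = 170, and then N_2* = 614 - 0.503·170 = 528.

N_1* ≈ 170, N_2* ≈ 528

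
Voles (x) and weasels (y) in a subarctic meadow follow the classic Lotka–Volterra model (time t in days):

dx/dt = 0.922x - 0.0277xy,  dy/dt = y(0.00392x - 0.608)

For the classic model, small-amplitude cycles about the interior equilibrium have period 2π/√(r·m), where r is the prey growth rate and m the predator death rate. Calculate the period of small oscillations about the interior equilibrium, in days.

Here r = 0.922 and m = 0.608, so r·m = 0.561.
ω = √0.561 = 0.749 per day, hence T = 2π/ω ≈ 8.39 days.

T ≈ 8.39 days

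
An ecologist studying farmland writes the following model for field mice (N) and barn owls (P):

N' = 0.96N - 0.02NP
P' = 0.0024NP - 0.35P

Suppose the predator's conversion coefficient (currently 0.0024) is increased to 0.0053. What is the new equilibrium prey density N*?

At the interior fixed point, setting dP/dt = 0 with P > 0 fixes N* = (predator death rate)/(NP coefficient) — independent of the other coefficients.
With the change, N* = 0.35/0.0053 = 66; it falls from 146.

N* ≈ 66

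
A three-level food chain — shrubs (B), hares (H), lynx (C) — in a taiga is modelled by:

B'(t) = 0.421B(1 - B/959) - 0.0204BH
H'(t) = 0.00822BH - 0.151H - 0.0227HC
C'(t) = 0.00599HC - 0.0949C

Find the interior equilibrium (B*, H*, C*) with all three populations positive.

From dC/dt = 0: 0.00599H* = 0.0949, so H* = 15.8.
From dB/dt = 0: 0.421(1 - B*/959) = 0.0204·15.8, giving B* = 959·(1 - 0.768) = 223.
From dH/dt = 0: 0.00822·223 - 0.151 = 0.0227C*, so C* = 1.68/0.0227 = 74.

B* ≈ 223, H* ≈ 15.8, C* ≈ 74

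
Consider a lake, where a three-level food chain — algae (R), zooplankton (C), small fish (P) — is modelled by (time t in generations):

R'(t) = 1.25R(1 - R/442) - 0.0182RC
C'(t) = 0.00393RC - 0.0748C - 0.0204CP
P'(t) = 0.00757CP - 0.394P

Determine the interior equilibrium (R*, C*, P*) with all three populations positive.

R* ≈ 107, C* ≈ 52, P* ≈ 17

From dP/dt = 0: 0.00757C* = 0.394, so C* = 52.
From dR/dt = 0: 1.25(1 - R*/442) = 0.0182·52, giving R* = 442·(1 - 0.758) = 107.
From dC/dt = 0: 0.00393·107 - 0.0748 = 0.0204P*, so P* = 0.346/0.0204 = 17.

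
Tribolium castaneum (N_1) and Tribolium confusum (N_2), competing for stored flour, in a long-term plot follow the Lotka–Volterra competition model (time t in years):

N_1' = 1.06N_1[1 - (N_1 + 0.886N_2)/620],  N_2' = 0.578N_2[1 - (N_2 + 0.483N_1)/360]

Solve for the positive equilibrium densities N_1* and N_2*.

N_1* ≈ 526, N_2* ≈ 106

Setting both brackets to zero gives the nullclines N_1 + 0.886N_2 = 620 and 0.483N_1 + N_2 = 360.
Substituting N_2 = 360 - 0.483N_1 into the first: N_1(1 - 0.886·0.483) = 620 - 0.886·360.
So N_1* = 301/0.572 = 526, and then N_2* = 360 - 0.483·526 = 106.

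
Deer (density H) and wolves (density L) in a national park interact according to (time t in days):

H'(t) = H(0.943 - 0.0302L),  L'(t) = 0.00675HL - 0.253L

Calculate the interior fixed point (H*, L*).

H* ≈ 37.5, L* ≈ 31.2

Set dL/dt = 0 with L > 0: 0.00675H - 0.253 = 0, so H* = 0.253/0.00675 = 37.5.
Set dH/dt = 0 with H > 0: 0.943 - 0.0302L = 0, so L* = 0.943/0.0302 = 31.2.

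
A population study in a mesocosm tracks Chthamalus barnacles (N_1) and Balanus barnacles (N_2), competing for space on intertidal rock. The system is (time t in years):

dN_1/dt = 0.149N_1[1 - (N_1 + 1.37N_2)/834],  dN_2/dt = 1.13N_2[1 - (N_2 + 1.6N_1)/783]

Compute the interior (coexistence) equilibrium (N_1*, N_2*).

Setting both brackets to zero gives the nullclines N_1 + 1.37N_2 = 834 and 1.6N_1 + N_2 = 783.
Substituting N_2 = 783 - 1.6N_1 into the first: N_1(1 - 1.37·1.6) = 834 - 1.37·783.
So N_1* = -239/-1.19 = 200, and then N_2* = 783 - 1.6·200 = 463.

N_1* ≈ 200, N_2* ≈ 463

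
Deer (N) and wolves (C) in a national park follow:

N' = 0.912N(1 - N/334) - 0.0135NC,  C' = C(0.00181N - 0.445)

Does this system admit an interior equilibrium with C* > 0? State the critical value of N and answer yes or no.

The predator equation gives dC/dt > 0 only when N > 0.445/0.00181 = 246.
Without the predator, N → K = 334. Since 334 > 246, the predator can invade and persist.

Threshold N = 246; K > 246, so yes, the predator persists.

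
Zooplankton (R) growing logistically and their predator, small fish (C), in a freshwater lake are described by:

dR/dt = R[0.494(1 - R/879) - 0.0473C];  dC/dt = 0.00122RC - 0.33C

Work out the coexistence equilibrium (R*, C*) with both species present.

From dC/dt = 0 with C > 0: 0.00122R* = 0.33, so R* = 270.
Substitute into dR/dt = 0: 0.494(1 - 270/879) = 0.0473C*.
The bracket is 0.692, giving C* = 0.342/0.0473 = 7.23.

R* ≈ 270, C* ≈ 7.23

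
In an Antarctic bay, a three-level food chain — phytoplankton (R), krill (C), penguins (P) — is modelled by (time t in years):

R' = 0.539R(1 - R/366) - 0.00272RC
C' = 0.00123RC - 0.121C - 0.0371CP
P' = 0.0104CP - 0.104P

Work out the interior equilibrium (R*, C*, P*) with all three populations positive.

From dP/dt = 0: 0.0104C* = 0.104, so C* = 10.
From dR/dt = 0: 0.539(1 - R*/366) = 0.00272·10, giving R* = 366·(1 - 0.0505) = 348.
From dC/dt = 0: 0.00123·348 - 0.121 = 0.0371P*, so P* = 0.306/0.0371 = 8.26.

R* ≈ 348, C* ≈ 10, P* ≈ 8.26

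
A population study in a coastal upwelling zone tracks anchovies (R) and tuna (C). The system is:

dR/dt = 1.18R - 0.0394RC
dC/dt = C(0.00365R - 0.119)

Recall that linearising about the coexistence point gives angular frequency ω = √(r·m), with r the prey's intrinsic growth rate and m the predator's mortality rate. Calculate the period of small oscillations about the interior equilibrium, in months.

Here r = 1.18 and m = 0.119, so r·m = 0.14.
ω = √0.14 = 0.375 per month, hence T = 2π/ω ≈ 16.8 months.

T ≈ 16.8 months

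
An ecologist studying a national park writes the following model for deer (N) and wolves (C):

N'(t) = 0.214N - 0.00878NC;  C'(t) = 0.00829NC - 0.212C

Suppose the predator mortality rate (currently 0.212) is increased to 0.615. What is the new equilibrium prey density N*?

N* ≈ 74.2

At the interior fixed point, setting dC/dt = 0 with C > 0 fixes N* = (predator death rate)/(NC coefficient) — independent of the other coefficients.
With the change, N* = 0.615/0.00829 = 74.2; it rises from 25.6.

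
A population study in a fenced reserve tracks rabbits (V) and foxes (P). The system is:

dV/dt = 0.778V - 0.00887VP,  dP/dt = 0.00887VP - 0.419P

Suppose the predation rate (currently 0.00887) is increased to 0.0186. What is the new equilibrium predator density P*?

At the interior fixed point, setting dV/dt = 0 with V > 0 fixes P* = (prey growth rate)/(VP coefficient) — independent of the other coefficients.
With the change, P* = 0.778/0.0186 = 41.8; it falls from 87.7.

P* ≈ 41.8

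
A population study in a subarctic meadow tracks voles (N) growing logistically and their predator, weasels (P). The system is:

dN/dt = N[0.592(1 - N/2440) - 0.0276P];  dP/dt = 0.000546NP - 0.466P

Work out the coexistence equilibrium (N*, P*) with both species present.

N* ≈ 853, P* ≈ 13.9

From dP/dt = 0 with P > 0: 0.000546N* = 0.466, so N* = 853.
Substitute into dN/dt = 0: 0.592(1 - 853/2440) = 0.0276P*.
The bracket is 0.65, giving P* = 0.385/0.0276 = 13.9.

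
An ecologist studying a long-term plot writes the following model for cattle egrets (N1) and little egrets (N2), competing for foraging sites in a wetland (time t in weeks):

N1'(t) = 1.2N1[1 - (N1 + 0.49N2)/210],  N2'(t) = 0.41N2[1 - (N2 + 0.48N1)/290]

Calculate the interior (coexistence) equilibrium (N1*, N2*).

N1* ≈ 88.8, N2* ≈ 247

Setting both brackets to zero gives the nullclines N1 + 0.49N2 = 210 and 0.48N1 + N2 = 290.
Substituting N2 = 290 - 0.48N1 into the first: N1(1 - 0.49·0.48) = 210 - 0.49·290.
So N1* = 67.9/0.765 = 88.8, and then N2* = 290 - 0.48·88.8 = 247.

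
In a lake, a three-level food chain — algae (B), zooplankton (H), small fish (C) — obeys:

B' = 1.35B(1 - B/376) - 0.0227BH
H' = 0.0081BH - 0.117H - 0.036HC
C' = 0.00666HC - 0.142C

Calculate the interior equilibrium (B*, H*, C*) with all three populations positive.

From dC/dt = 0: 0.00666H* = 0.142, so H* = 21.3.
From dB/dt = 0: 1.35(1 - B*/376) = 0.0227·21.3, giving B* = 376·(1 - 0.359) = 241.
From dH/dt = 0: 0.0081·241 - 0.117 = 0.036C*, so C* = 1.84/0.036 = 51.

B* ≈ 241, H* ≈ 21.3, C* ≈ 51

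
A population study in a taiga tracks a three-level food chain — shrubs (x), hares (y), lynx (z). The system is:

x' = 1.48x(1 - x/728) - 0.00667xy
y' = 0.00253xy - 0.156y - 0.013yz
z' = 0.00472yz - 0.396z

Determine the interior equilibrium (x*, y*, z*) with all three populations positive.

From dz/dt = 0: 0.00472y* = 0.396, so y* = 83.9.
From dx/dt = 0: 1.48(1 - x*/728) = 0.00667·83.9, giving x* = 728·(1 - 0.378) = 453.
From dy/dt = 0: 0.00253·453 - 0.156 = 0.013z*, so z* = 0.989/0.013 = 76.1.

x* ≈ 453, y* ≈ 83.9, z* ≈ 76.1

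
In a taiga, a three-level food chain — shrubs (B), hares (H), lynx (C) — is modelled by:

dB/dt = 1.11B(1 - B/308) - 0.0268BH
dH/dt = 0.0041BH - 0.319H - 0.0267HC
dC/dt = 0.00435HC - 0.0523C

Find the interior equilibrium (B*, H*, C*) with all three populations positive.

B* ≈ 219, H* ≈ 12, C* ≈ 21.6

From dC/dt = 0: 0.00435H* = 0.0523, so H* = 12.
From dB/dt = 0: 1.11(1 - B*/308) = 0.0268·12, giving B* = 308·(1 - 0.29) = 219.
From dH/dt = 0: 0.0041·219 - 0.319 = 0.0267C*, so C* = 0.577/0.0267 = 21.6.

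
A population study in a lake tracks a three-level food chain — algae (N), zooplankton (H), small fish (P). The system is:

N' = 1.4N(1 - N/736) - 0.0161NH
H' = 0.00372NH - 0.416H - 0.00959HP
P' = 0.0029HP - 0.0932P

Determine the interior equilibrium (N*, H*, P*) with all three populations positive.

From dP/dt = 0: 0.0029H* = 0.0932, so H* = 32.1.
From dN/dt = 0: 1.4(1 - N*/736) = 0.0161·32.1, giving N* = 736·(1 - 0.37) = 464.
From dH/dt = 0: 0.00372·464 - 0.416 = 0.00959P*, so P* = 1.31/0.00959 = 137.

N* ≈ 464, H* ≈ 32.1, P* ≈ 137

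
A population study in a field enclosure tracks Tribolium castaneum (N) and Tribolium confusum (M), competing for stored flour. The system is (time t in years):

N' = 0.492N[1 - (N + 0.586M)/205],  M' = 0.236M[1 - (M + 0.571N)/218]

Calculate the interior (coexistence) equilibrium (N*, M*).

Setting both brackets to zero gives the nullclines N + 0.586M = 205 and 0.571N + M = 218.
Substituting M = 218 - 0.571N into the first: N(1 - 0.586·0.571) = 205 - 0.586·218.
So N* = 77.3/0.665 = 116, and then M* = 218 - 0.571·116 = 152.

N* ≈ 116, M* ≈ 152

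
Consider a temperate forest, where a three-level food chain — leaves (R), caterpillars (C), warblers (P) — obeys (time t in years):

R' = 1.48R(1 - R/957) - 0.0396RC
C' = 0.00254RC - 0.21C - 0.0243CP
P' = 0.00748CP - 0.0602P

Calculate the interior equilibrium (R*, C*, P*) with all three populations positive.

R* ≈ 751, C* ≈ 8.05, P* ≈ 69.8

From dP/dt = 0: 0.00748C* = 0.0602, so C* = 8.05.
From dR/dt = 0: 1.48(1 - R*/957) = 0.0396·8.05, giving R* = 957·(1 - 0.215) = 751.
From dC/dt = 0: 0.00254·751 - 0.21 = 0.0243P*, so P* = 1.7/0.0243 = 69.8.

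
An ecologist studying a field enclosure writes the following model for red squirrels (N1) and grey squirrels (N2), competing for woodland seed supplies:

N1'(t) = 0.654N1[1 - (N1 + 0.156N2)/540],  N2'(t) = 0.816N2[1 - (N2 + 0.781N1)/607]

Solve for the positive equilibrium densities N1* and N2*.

Setting both brackets to zero gives the nullclines N1 + 0.156N2 = 540 and 0.781N1 + N2 = 607.
Substituting N2 = 607 - 0.781N1 into the first: N1(1 - 0.156·0.781) = 540 - 0.156·607.
So N1* = 445/0.878 = 507, and then N2* = 607 - 0.781·507 = 211.

N1* ≈ 507, N2* ≈ 211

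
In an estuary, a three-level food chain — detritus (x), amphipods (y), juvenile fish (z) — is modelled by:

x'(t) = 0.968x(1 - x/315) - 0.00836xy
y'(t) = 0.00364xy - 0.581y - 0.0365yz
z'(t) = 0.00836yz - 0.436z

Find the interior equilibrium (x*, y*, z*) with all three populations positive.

From dz/dt = 0: 0.00836y* = 0.436, so y* = 52.2.
From dx/dt = 0: 0.968(1 - x*/315) = 0.00836·52.2, giving x* = 315·(1 - 0.45) = 173.
From dy/dt = 0: 0.00364·173 - 0.581 = 0.0365z*, so z* = 0.0492/0.0365 = 1.35.

x* ≈ 173, y* ≈ 52.2, z* ≈ 1.35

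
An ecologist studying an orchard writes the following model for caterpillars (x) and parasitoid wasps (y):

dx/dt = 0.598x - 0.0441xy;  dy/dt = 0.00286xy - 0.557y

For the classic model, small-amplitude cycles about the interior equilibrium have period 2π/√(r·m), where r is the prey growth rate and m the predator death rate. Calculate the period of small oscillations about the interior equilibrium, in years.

T ≈ 10.9 years

Here r = 0.598 and m = 0.557, so r·m = 0.333.
ω = √0.333 = 0.577 per year, hence T = 2π/ω ≈ 10.9 years.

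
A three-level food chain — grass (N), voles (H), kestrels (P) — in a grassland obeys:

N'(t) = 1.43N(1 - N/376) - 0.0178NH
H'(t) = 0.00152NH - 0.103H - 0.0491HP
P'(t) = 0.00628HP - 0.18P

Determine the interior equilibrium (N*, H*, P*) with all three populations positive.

From dP/dt = 0: 0.00628H* = 0.18, so H* = 28.7.
From dN/dt = 0: 1.43(1 - N*/376) = 0.0178·28.7, giving N* = 376·(1 - 0.357) = 242.
From dH/dt = 0: 0.00152·242 - 0.103 = 0.0491P*, so P* = 0.265/0.0491 = 5.39.

N* ≈ 242, H* ≈ 28.7, P* ≈ 5.39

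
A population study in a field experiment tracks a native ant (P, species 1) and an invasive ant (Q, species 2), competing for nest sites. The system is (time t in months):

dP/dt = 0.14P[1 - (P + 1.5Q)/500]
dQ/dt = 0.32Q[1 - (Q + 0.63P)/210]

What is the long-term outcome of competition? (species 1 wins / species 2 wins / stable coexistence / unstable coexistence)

species 1 excludes species 2

Compare the nullcline intercepts: K1/α12 = 500/1.5 = 333 > K2 = 210; K2/α21 = 210/0.63 = 333 < K1 = 500.
Since the inequalities point opposite ways, species 1 can invade but species 2 cannot.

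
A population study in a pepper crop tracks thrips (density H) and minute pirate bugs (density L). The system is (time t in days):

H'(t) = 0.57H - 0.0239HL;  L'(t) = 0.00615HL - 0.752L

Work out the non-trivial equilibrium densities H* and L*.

H* ≈ 122, L* ≈ 23.8

Set dL/dt = 0 with L > 0: 0.00615H - 0.752 = 0, so H* = 0.752/0.00615 = 122.
Set dH/dt = 0 with H > 0: 0.57 - 0.0239L = 0, so L* = 0.57/0.0239 = 23.8.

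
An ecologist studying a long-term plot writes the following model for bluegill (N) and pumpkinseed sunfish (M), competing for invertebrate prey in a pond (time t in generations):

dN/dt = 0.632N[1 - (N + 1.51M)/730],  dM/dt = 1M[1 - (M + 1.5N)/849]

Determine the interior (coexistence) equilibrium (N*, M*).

N* ≈ 436, M* ≈ 194

Setting both brackets to zero gives the nullclines N + 1.51M = 730 and 1.5N + M = 849.
Substituting M = 849 - 1.5N into the first: N(1 - 1.51·1.5) = 730 - 1.51·849.
So N* = -552/-1.27 = 436, and then M* = 849 - 1.5·436 = 194.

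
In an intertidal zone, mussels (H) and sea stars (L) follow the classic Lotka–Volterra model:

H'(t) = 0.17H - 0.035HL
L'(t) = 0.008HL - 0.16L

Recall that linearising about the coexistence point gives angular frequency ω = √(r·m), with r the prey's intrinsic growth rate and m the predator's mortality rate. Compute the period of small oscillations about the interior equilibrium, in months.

Here r = 0.17 and m = 0.16, so r·m = 0.0272.
ω = √0.0272 = 0.165 per month, hence T = 2π/ω ≈ 38.1 months.

T ≈ 38.1 months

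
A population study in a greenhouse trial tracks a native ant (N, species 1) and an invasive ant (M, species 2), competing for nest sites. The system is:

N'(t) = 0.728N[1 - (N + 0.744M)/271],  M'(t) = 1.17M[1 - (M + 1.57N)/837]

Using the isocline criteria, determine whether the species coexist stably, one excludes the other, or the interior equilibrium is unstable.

Compare the nullcline intercepts: K1/α12 = 271/0.744 = 364 < K2 = 837; K2/α21 = 837/1.57 = 533 > K1 = 271.
Since the inequalities point opposite ways, species 2 can invade but species 1 cannot.

species 2 excludes species 1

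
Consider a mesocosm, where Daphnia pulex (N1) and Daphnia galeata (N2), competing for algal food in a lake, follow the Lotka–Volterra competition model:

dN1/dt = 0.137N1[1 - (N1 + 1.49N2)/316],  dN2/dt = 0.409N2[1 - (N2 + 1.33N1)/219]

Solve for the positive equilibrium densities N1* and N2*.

N1* ≈ 10.5, N2* ≈ 205

Setting both brackets to zero gives the nullclines N1 + 1.49N2 = 316 and 1.33N1 + N2 = 219.
Substituting N2 = 219 - 1.33N1 into the first: N1(1 - 1.49·1.33) = 316 - 1.49·219.
So N1* = -10.3/-0.982 = 10.5, and then N2* = 219 - 1.33·10.5 = 205.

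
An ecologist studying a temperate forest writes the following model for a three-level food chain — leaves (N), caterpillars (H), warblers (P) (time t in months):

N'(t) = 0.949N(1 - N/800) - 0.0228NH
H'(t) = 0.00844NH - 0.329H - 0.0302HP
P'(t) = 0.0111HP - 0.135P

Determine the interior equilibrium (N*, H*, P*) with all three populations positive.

N* ≈ 566, H* ≈ 12.2, P* ≈ 147

From dP/dt = 0: 0.0111H* = 0.135, so H* = 12.2.
From dN/dt = 0: 0.949(1 - N*/800) = 0.0228·12.2, giving N* = 800·(1 - 0.292) = 566.
From dH/dt = 0: 0.00844·566 - 0.329 = 0.0302P*, so P* = 4.45/0.0302 = 147.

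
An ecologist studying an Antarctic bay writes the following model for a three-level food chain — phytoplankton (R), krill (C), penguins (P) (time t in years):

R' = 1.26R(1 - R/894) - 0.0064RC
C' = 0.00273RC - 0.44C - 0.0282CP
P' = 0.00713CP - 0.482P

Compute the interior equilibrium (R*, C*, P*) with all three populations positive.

R* ≈ 587, C* ≈ 67.6, P* ≈ 41.2

From dP/dt = 0: 0.00713C* = 0.482, so C* = 67.6.
From dR/dt = 0: 1.26(1 - R*/894) = 0.0064·67.6, giving R* = 894·(1 - 0.343) = 587.
From dC/dt = 0: 0.00273·587 - 0.44 = 0.0282P*, so P* = 1.16/0.0282 = 41.2.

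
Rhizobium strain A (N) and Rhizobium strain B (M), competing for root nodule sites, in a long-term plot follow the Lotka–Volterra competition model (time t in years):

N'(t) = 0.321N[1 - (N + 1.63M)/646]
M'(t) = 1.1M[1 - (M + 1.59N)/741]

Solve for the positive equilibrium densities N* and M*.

N* ≈ 353, M* ≈ 180

Setting both brackets to zero gives the nullclines N + 1.63M = 646 and 1.59N + M = 741.
Substituting M = 741 - 1.59N into the first: N(1 - 1.63·1.59) = 646 - 1.63·741.
So N* = -562/-1.59 = 353, and then M* = 741 - 1.59·353 = 180.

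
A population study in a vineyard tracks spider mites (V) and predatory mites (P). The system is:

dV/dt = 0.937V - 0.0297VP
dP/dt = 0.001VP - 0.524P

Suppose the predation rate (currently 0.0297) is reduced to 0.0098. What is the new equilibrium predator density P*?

P* ≈ 95.6

At the interior fixed point, setting dV/dt = 0 with V > 0 fixes P* = (prey growth rate)/(VP coefficient) — independent of the other coefficients.
With the change, P* = 0.937/0.0098 = 95.6; it rises from 31.5.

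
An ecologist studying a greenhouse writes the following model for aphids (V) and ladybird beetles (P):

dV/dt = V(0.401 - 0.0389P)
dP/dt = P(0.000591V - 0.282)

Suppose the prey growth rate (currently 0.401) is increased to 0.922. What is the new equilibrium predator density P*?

P* ≈ 23.7

At the interior fixed point, setting dV/dt = 0 with V > 0 fixes P* = (prey growth rate)/(VP coefficient) — independent of the other coefficients.
With the change, P* = 0.922/0.0389 = 23.7; it rises from 10.3.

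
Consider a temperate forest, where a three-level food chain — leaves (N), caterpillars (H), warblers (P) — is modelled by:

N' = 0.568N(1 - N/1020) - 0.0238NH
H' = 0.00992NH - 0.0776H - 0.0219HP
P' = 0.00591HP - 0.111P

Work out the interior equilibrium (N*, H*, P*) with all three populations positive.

N* ≈ 217, H* ≈ 18.8, P* ≈ 94.9

From dP/dt = 0: 0.00591H* = 0.111, so H* = 18.8.
From dN/dt = 0: 0.568(1 - N*/1020) = 0.0238·18.8, giving N* = 1020·(1 - 0.787) = 217.
From dH/dt = 0: 0.00992·217 - 0.0776 = 0.0219P*, so P* = 2.08/0.0219 = 94.9.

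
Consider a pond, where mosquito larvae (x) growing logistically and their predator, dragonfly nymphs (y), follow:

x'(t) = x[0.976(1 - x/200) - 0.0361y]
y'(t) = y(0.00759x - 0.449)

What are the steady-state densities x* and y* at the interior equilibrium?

x* ≈ 59.2, y* ≈ 19

From dy/dt = 0 with y > 0: 0.00759x* = 0.449, so x* = 59.2.
Substitute into dx/dt = 0: 0.976(1 - 59.2/200) = 0.0361y*.
The bracket is 0.704, giving y* = 0.687/0.0361 = 19.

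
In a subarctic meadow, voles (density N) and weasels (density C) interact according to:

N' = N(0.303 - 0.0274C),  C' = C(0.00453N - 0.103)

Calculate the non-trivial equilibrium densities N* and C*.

N* ≈ 22.7, C* ≈ 11.1

Set dC/dt = 0 with C > 0: 0.00453N - 0.103 = 0, so N* = 0.103/0.00453 = 22.7.
Set dN/dt = 0 with N > 0: 0.303 - 0.0274C = 0, so C* = 0.303/0.0274 = 11.1.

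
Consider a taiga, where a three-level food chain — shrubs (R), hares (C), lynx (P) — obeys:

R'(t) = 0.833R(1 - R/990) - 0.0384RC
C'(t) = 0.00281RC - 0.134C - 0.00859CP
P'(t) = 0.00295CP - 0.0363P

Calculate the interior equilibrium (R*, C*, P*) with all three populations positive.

R* ≈ 428, C* ≈ 12.3, P* ≈ 125

From dP/dt = 0: 0.00295C* = 0.0363, so C* = 12.3.
From dR/dt = 0: 0.833(1 - R*/990) = 0.0384·12.3, giving R* = 990·(1 - 0.567) = 428.
From dC/dt = 0: 0.00281·428 - 0.134 = 0.00859P*, so P* = 1.07/0.00859 = 125.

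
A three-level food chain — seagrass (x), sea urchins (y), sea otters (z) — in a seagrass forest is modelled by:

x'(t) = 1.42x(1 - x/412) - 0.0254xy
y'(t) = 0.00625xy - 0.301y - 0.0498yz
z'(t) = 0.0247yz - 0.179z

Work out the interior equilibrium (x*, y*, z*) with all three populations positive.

x* ≈ 359, y* ≈ 7.25, z* ≈ 39

From dz/dt = 0: 0.0247y* = 0.179, so y* = 7.25.
From dx/dt = 0: 1.42(1 - x*/412) = 0.0254·7.25, giving x* = 412·(1 - 0.13) = 359.
From dy/dt = 0: 0.00625·359 - 0.301 = 0.0498z*, so z* = 1.94/0.0498 = 39.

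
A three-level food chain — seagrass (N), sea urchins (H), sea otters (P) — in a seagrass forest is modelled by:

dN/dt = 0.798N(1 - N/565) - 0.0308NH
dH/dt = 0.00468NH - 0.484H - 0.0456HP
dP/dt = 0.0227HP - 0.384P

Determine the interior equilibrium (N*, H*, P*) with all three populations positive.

N* ≈ 196, H* ≈ 16.9, P* ≈ 9.51

From dP/dt = 0: 0.0227H* = 0.384, so H* = 16.9.
From dN/dt = 0: 0.798(1 - N*/565) = 0.0308·16.9, giving N* = 565·(1 - 0.653) = 196.
From dH/dt = 0: 0.00468·196 - 0.484 = 0.0456P*, so P* = 0.434/0.0456 = 9.51.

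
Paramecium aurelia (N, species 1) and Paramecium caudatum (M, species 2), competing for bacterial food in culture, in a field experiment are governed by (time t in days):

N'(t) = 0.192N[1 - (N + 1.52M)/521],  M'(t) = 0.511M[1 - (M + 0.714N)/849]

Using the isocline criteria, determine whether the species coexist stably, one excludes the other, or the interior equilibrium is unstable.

Compare the nullcline intercepts: K1/α12 = 521/1.52 = 343 < K2 = 849; K2/α21 = 849/0.714 = 1190 > K1 = 521.
Since the inequalities point opposite ways, species 2 can invade but species 1 cannot.

species 2 excludes species 1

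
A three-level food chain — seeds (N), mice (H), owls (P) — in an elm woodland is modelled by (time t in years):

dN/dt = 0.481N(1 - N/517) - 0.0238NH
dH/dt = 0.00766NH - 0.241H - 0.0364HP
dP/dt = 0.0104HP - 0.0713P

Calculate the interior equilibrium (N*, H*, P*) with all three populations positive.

N* ≈ 342, H* ≈ 6.86, P* ≈ 65.3

From dP/dt = 0: 0.0104H* = 0.0713, so H* = 6.86.
From dN/dt = 0: 0.481(1 - N*/517) = 0.0238·6.86, giving N* = 517·(1 - 0.339) = 342.
From dH/dt = 0: 0.00766·342 - 0.241 = 0.0364P*, so P* = 2.38/0.0364 = 65.3.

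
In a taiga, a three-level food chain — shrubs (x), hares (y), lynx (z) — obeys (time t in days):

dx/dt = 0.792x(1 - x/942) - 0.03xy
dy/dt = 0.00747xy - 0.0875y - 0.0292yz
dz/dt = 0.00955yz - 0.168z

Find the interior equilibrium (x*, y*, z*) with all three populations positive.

From dz/dt = 0: 0.00955y* = 0.168, so y* = 17.6.
From dx/dt = 0: 0.792(1 - x*/942) = 0.03·17.6, giving x* = 942·(1 - 0.666) = 314.
From dy/dt = 0: 0.00747·314 - 0.0875 = 0.0292z*, so z* = 2.26/0.0292 = 77.4.

x* ≈ 314, y* ≈ 17.6, z* ≈ 77.4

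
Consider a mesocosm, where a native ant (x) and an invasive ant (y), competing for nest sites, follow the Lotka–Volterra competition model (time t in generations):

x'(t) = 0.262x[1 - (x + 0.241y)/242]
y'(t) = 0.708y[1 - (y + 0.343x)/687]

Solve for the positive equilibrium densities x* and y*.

x* ≈ 83.3, y* ≈ 658

Setting both brackets to zero gives the nullclines x + 0.241y = 242 and 0.343x + y = 687.
Substituting y = 687 - 0.343x into the first: x(1 - 0.241·0.343) = 242 - 0.241·687.
So x* = 76.4/0.917 = 83.3, and then y* = 687 - 0.343·83.3 = 658.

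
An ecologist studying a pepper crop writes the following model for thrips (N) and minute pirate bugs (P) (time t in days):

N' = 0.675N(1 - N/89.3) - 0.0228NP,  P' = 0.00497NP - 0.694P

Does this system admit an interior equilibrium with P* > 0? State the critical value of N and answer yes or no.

Threshold N = 140; K < 140, so no, the predator goes extinct.

The predator equation gives dP/dt > 0 only when N > 0.694/0.00497 = 140.
Without the predator, N → K = 89.3. Since 89.3 < 140, the predator cannot invade.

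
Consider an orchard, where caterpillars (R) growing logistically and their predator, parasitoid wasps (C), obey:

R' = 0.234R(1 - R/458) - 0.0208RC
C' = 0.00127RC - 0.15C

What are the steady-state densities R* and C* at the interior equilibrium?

From dC/dt = 0 with C > 0: 0.00127R* = 0.15, so R* = 118.
Substitute into dR/dt = 0: 0.234(1 - 118/458) = 0.0208C*.
The bracket is 0.742, giving C* = 0.174/0.0208 = 8.35.

R* ≈ 118, C* ≈ 8.35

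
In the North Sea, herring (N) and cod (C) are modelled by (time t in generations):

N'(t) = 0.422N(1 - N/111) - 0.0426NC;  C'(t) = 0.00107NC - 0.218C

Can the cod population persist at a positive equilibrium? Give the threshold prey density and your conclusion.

Threshold N = 204; K < 204, so no, the predator goes extinct.

The predator equation gives dC/dt > 0 only when N > 0.218/0.00107 = 204.
Without the predator, N → K = 111. Since 111 < 204, the predator cannot invade.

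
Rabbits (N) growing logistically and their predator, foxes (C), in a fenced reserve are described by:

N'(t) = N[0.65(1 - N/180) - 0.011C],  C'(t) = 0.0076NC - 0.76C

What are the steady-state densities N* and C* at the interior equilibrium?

N* ≈ 100, C* ≈ 26.3

From dC/dt = 0 with C > 0: 0.0076N* = 0.76, so N* = 100.
Substitute into dN/dt = 0: 0.65(1 - 100/180) = 0.011C*.
The bracket is 0.444, giving C* = 0.289/0.011 = 26.3.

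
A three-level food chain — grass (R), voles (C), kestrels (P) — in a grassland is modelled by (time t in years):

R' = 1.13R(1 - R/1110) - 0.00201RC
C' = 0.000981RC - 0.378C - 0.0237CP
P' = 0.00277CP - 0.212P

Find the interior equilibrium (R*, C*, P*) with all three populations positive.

From dP/dt = 0: 0.00277C* = 0.212, so C* = 76.5.
From dR/dt = 0: 1.13(1 - R*/1110) = 0.00201·76.5, giving R* = 1110·(1 - 0.136) = 959.
From dC/dt = 0: 0.000981·959 - 0.378 = 0.0237P*, so P* = 0.563/0.0237 = 23.7.

R* ≈ 959, C* ≈ 76.5, P* ≈ 23.7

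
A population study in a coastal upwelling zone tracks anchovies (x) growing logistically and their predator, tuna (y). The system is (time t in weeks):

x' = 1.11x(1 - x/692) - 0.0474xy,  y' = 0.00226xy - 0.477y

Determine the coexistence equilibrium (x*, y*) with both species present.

From dy/dt = 0 with y > 0: 0.00226x* = 0.477, so x* = 211.
Substitute into dx/dt = 0: 1.11(1 - 211/692) = 0.0474y*.
The bracket is 0.695, giving y* = 0.771/0.0474 = 16.3.

x* ≈ 211, y* ≈ 16.3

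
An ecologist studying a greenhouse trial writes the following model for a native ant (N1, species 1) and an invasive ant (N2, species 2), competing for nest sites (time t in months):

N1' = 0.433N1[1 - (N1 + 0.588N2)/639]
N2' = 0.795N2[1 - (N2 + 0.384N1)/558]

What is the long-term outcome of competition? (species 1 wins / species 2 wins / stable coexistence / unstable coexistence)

stable coexistence

Compare the nullcline intercepts: K1/α12 = 639/0.588 = 1090 > K2 = 558; K2/α21 = 558/0.384 = 1450 > K1 = 639.
Since both inequalities hold, each species can invade when rare, so the interior equilibrium is stable.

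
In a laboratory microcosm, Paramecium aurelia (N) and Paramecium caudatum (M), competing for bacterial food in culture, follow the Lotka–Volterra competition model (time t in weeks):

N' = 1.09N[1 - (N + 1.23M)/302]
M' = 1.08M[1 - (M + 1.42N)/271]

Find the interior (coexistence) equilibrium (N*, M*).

Setting both brackets to zero gives the nullclines N + 1.23M = 302 and 1.42N + M = 271.
Substituting M = 271 - 1.42N into the first: N(1 - 1.23·1.42) = 302 - 1.23·271.
So N* = -31.3/-0.747 = 42, and then M* = 271 - 1.42·42 = 211.

N* ≈ 42, M* ≈ 211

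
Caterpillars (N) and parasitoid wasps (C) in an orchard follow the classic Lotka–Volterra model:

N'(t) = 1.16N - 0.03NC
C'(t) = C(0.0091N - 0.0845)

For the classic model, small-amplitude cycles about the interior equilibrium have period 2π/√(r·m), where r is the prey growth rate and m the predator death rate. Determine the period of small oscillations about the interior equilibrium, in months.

T ≈ 20.1 months

Here r = 1.16 and m = 0.0845, so r·m = 0.098.
ω = √0.098 = 0.313 per month, hence T = 2π/ω ≈ 20.1 months.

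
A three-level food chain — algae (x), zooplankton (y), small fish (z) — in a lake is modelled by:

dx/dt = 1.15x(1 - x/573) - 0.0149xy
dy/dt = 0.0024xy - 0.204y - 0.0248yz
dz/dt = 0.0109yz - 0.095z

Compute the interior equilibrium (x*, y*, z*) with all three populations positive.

x* ≈ 508, y* ≈ 8.72, z* ≈ 41

From dz/dt = 0: 0.0109y* = 0.095, so y* = 8.72.
From dx/dt = 0: 1.15(1 - x*/573) = 0.0149·8.72, giving x* = 573·(1 - 0.113) = 508.
From dy/dt = 0: 0.0024·508 - 0.204 = 0.0248z*, so z* = 1.02/0.0248 = 41.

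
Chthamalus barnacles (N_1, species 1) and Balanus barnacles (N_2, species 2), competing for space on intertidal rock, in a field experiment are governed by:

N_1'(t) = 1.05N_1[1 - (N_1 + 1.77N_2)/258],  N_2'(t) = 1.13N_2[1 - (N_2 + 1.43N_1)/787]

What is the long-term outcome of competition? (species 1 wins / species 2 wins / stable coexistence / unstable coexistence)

Compare the nullcline intercepts: K1/α12 = 258/1.77 = 146 < K2 = 787; K2/α21 = 787/1.43 = 550 > K1 = 258.
Since the inequalities point opposite ways, species 2 can invade but species 1 cannot.

species 2 excludes species 1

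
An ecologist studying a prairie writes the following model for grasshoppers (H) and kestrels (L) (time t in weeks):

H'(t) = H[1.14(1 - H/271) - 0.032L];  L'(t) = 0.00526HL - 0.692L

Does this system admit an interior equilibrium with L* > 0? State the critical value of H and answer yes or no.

The predator equation gives dL/dt > 0 only when H > 0.692/0.00526 = 132.
Without the predator, H → K = 271. Since 271 > 132, the predator can invade and persist.

Threshold H = 132; K > 132, so yes, the predator persists.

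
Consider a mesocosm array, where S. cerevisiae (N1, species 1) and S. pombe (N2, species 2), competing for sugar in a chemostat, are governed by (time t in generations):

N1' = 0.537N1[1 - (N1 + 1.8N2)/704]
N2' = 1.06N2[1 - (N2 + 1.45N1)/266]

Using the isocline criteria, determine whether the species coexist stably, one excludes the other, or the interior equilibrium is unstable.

species 1 excludes species 2

Compare the nullcline intercepts: K1/α12 = 704/1.8 = 391 > K2 = 266; K2/α21 = 266/1.45 = 183 < K1 = 704.
Since the inequalities point opposite ways, species 1 can invade but species 2 cannot.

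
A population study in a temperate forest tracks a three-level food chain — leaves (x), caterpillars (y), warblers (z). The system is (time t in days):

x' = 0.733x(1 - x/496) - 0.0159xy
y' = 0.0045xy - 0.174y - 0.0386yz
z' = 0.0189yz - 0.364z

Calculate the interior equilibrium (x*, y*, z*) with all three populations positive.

From dz/dt = 0: 0.0189y* = 0.364, so y* = 19.3.
From dx/dt = 0: 0.733(1 - x*/496) = 0.0159·19.3, giving x* = 496·(1 - 0.418) = 289.
From dy/dt = 0: 0.0045·289 - 0.174 = 0.0386z*, so z* = 1.13/0.0386 = 29.2.

x* ≈ 289, y* ≈ 19.3, z* ≈ 29.2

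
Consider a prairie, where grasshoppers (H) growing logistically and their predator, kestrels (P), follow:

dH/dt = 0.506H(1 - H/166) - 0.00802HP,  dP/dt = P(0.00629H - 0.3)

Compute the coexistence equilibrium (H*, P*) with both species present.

From dP/dt = 0 with P > 0: 0.00629H* = 0.3, so H* = 47.7.
Substitute into dH/dt = 0: 0.506(1 - 47.7/166) = 0.00802P*.
The bracket is 0.713, giving P* = 0.361/0.00802 = 45.

H* ≈ 47.7, P* ≈ 45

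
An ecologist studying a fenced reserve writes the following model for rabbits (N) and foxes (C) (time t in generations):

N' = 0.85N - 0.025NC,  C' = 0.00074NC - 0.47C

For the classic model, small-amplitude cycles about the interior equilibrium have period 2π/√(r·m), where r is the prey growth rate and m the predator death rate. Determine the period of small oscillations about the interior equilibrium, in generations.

Here r = 0.85 and m = 0.47, so r·m = 0.399.
ω = √0.399 = 0.632 per generation, hence T = 2π/ω ≈ 9.94 generations.

T ≈ 9.94 generations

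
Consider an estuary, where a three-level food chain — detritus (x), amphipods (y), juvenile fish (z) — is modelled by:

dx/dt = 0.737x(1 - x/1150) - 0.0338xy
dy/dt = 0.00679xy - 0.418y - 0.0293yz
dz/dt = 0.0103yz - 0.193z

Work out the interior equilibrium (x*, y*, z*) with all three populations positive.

From dz/dt = 0: 0.0103y* = 0.193, so y* = 18.7.
From dx/dt = 0: 0.737(1 - x*/1150) = 0.0338·18.7, giving x* = 1150·(1 - 0.859) = 162.
From dy/dt = 0: 0.00679·162 - 0.418 = 0.0293z*, so z* = 0.68/0.0293 = 23.2.

x* ≈ 162, y* ≈ 18.7, z* ≈ 23.2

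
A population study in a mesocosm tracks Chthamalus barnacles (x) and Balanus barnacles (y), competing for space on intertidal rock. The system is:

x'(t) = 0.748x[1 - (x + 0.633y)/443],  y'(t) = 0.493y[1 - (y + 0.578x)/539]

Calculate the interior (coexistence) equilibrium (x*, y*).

x* ≈ 161, y* ≈ 446

Setting both brackets to zero gives the nullclines x + 0.633y = 443 and 0.578x + y = 539.
Substituting y = 539 - 0.578x into the first: x(1 - 0.633·0.578) = 443 - 0.633·539.
So x* = 102/0.634 = 161, and then y* = 539 - 0.578·161 = 446.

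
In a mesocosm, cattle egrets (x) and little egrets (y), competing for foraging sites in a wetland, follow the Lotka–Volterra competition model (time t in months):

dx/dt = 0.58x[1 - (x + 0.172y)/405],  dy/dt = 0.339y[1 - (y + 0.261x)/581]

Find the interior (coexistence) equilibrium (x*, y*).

x* ≈ 319, y* ≈ 498

Setting both brackets to zero gives the nullclines x + 0.172y = 405 and 0.261x + y = 581.
Substituting y = 581 - 0.261x into the first: x(1 - 0.172·0.261) = 405 - 0.172·581.
So x* = 305/0.955 = 319, and then y* = 581 - 0.261·319 = 498.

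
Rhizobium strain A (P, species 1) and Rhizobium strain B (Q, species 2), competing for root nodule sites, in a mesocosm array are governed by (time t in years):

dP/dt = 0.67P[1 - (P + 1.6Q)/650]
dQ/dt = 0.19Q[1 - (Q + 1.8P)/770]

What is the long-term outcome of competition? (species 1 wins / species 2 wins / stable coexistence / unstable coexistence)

unstable coexistence (outcome depends on initial conditions)

Compare the nullcline intercepts: K1/α12 = 650/1.6 = 406 < K2 = 770; K2/α21 = 770/1.8 = 428 < K1 = 650.
Since both are reversed, neither can invade when rare; the interior point is a saddle.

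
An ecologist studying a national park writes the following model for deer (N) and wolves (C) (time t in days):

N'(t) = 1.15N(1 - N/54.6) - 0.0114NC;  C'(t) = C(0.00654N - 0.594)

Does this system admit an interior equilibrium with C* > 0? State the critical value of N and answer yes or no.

Threshold N = 90.8; K < 90.8, so no, the predator goes extinct.

The predator equation gives dC/dt > 0 only when N > 0.594/0.00654 = 90.8.
Without the predator, N → K = 54.6. Since 54.6 < 90.8, the predator cannot invade.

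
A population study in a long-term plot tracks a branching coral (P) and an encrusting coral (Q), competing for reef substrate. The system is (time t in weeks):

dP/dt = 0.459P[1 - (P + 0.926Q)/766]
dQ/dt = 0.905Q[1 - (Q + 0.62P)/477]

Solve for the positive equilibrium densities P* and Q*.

Setting both brackets to zero gives the nullclines P + 0.926Q = 766 and 0.62P + Q = 477.
Substituting Q = 477 - 0.62P into the first: P(1 - 0.926·0.62) = 766 - 0.926·477.
So P* = 324/0.426 = 761, and then Q* = 477 - 0.62·761 = 4.88.

P* ≈ 761, Q* ≈ 4.88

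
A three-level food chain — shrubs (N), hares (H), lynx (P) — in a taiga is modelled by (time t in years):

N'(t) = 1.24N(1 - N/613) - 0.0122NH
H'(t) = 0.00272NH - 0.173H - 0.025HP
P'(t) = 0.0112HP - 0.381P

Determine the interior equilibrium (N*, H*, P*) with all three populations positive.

N* ≈ 408, H* ≈ 34, P* ≈ 37.5

From dP/dt = 0: 0.0112H* = 0.381, so H* = 34.
From dN/dt = 0: 1.24(1 - N*/613) = 0.0122·34, giving N* = 613·(1 - 0.335) = 408.
From dH/dt = 0: 0.00272·408 - 0.173 = 0.025P*, so P* = 0.936/0.025 = 37.5.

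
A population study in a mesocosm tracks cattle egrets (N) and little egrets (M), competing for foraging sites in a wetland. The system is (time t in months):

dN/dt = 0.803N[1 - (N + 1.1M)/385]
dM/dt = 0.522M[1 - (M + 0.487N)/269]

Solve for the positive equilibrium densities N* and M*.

Setting both brackets to zero gives the nullclines N + 1.1M = 385 and 0.487N + M = 269.
Substituting M = 269 - 0.487N into the first: N(1 - 1.1·0.487) = 385 - 1.1·269.
So N* = 89.1/0.464 = 192, and then M* = 269 - 0.487·192 = 176.

N* ≈ 192, M* ≈ 176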